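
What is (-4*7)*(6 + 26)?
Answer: -896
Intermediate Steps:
(-4*7)*(6 + 26) = -28*32 = -896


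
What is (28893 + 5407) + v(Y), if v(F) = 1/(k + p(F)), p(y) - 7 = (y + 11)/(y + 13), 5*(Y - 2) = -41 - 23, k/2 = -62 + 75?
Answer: 12485211/364 ≈ 34300.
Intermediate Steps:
k = 26 (k = 2*(-62 + 75) = 2*13 = 26)
Y = -54/5 (Y = 2 + (-41 - 23)/5 = 2 + (1/5)*(-64) = 2 - 64/5 = -54/5 ≈ -10.800)
p(y) = 7 + (11 + y)/(13 + y) (p(y) = 7 + (y + 11)/(y + 13) = 7 + (11 + y)/(13 + y))
v(F) = 1/(26 + 2*(51 + 4*F)/(13 + F))
(28893 + 5407) + v(Y) = (28893 + 5407) + (13 - 54/5)/(2*(220 + 17*(-54/5))) = 34300 + (1/2)*(11/5)/(220 - 918/5) = 34300 + (1/2)*(11/5)/(182/5) = 34300 + (1/2)*(5/182)*(11/5) = 34300 + 11/364 = 12485211/364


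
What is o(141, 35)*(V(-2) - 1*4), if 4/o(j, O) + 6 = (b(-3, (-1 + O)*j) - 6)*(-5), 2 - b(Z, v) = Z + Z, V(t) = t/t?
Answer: ¾ ≈ 0.75000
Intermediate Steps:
V(t) = 1
b(Z, v) = 2 - 2*Z (b(Z, v) = 2 - (Z + Z) = 2 - 2*Z)
o(j, O) = -¼ (o(j, O) = 4/(-6 + ((2 - 2*(-3)) - 6)*(-5)) = 4/(-6 + ((2 + 6) - 6)*(-5)) = 4/(-6 + (8 - 6)*(-5)) = 4/(-6 + 2*(-5)) = 4/(-6 - 10) = 4/(-16) = 4*(-1/16) = -¼)
o(141, 35)*(V(-2) - 1*4) = -(1 - 1*4)/4 = -(1 - 4)/4 = -¼*(-3) = ¾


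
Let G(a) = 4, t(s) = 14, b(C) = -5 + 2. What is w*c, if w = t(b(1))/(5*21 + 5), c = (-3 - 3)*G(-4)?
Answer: -168/55 ≈ -3.0545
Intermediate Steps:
b(C) = -3
c = -24 (c = (-3 - 3)*4 = -6*4 = -24)
w = 7/55 (w = 14/(5*21 + 5) = 14/(105 + 5) = 14/110 = 14*(1/110) = 7/55 ≈ 0.12727)
w*c = (7/55)*(-24) = -168/55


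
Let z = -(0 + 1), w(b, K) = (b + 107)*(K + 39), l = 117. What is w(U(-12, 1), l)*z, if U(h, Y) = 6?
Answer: -17628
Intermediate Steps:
w(b, K) = (39 + K)*(107 + b) (w(b, K) = (107 + b)*(39 + K) = (39 + K)*(107 + b))
z = -1 (z = -1*1 = -1)
w(U(-12, 1), l)*z = (4173 + 39*6 + 107*117 + 117*6)*(-1) = (4173 + 234 + 12519 + 702)*(-1) = 17628*(-1) = -17628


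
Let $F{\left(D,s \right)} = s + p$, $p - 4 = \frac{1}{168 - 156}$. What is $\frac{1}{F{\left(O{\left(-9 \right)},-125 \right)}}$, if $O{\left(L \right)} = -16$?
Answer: $- \frac{12}{1451} \approx -0.0082702$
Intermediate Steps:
$p = \frac{49}{12}$ ($p = 4 + \frac{1}{168 - 156} = 4 + \frac{1}{12} = \frac{49}{12} \approx 4.0833$)
$F{\left(D,s \right)} = \frac{49}{12} + s$ ($F{\left(D,s \right)} = s + \frac{49}{12} = \frac{49}{12} + s$)
$\frac{1}{F{\left(O{\left(-9 \right)},-125 \right)}} = \frac{1}{\frac{49}{12} - 125} = \frac{1}{- \frac{1451}{12}} = - \frac{12}{1451}$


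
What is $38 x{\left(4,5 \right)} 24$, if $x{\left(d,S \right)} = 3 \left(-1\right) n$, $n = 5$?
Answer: $-13680$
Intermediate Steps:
$x{\left(d,S \right)} = -15$ ($x{\left(d,S \right)} = 3 \left(-1\right) 5 = \left(-3\right) 5 = -15$)
$38 x{\left(4,5 \right)} 24 = 38 \left(-15\right) 24 = \left(-570\right) 24 = -13680$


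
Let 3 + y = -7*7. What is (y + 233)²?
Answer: 32761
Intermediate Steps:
y = -52 (y = -3 - 7*7 = -3 - 49 = -52)
(y + 233)² = (-52 + 233)² = 181² = 32761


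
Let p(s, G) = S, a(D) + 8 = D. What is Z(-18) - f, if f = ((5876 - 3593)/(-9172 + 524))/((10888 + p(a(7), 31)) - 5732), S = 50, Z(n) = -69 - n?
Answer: -2296093605/45021488 ≈ -51.000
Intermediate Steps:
a(D) = -8 + D
p(s, G) = 50
f = -2283/45021488 (f = ((5876 - 3593)/(-9172 + 524))/((10888 + 50) - 5732) = (2283/(-8648))/(10938 - 5732) = (2283*(-1/8648))/5206 = -2283/8648*1/5206 = -2283/45021488 ≈ -5.0709e-5)
Z(-18) - f = (-69 - 1*(-18)) - 1*(-2283/45021488) = (-69 + 18) + 2283/45021488 = -51 + 2283/45021488 = -2296093605/45021488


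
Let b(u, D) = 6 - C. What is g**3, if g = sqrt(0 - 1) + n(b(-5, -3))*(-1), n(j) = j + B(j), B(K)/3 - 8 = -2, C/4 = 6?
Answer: -I ≈ -1.0*I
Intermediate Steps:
C = 24 (C = 4*6 = 24)
B(K) = 18 (B(K) = 24 + 3*(-2) = 24 - 6 = 18)
b(u, D) = -18 (b(u, D) = 6 - 1*24 = 6 - 24 = -18)
n(j) = 18 + j (n(j) = j + 18 = 18 + j)
g = I (g = sqrt(0 - 1) + (18 - 18)*(-1) = sqrt(-1) + 0*(-1) = I + 0 = I ≈ 1.0*I)
g**3 = I**3 = -I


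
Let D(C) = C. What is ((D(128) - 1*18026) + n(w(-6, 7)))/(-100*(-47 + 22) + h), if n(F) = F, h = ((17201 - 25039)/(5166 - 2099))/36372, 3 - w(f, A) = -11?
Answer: -997506246408/139441151081 ≈ -7.1536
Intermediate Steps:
w(f, A) = 14 (w(f, A) = 3 - 1*(-11) = 3 + 11 = 14)
h = -3919/55776462 (h = -7838/3067*(1/36372) = -7838*1/3067*(1/36372) = -7838/3067*1/36372 = -3919/55776462 ≈ -7.0263e-5)
((D(128) - 1*18026) + n(w(-6, 7)))/(-100*(-47 + 22) + h) = ((128 - 1*18026) + 14)/(-100*(-47 + 22) - 3919/55776462) = ((128 - 18026) + 14)/(-100*(-25) - 3919/55776462) = (-17898 + 14)/(2500 - 3919/55776462) = -17884/139441151081/55776462 = -17884*55776462/139441151081 = -997506246408/139441151081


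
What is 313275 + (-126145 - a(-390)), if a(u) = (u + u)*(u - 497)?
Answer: -504730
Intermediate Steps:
a(u) = 2*u*(-497 + u) (a(u) = (2*u)*(-497 + u) = 2*u*(-497 + u))
313275 + (-126145 - a(-390)) = 313275 + (-126145 - 2*(-390)*(-497 - 390)) = 313275 + (-126145 - 2*(-390)*(-887)) = 313275 + (-126145 - 1*691860) = 313275 + (-126145 - 691860) = 313275 - 818005 = -504730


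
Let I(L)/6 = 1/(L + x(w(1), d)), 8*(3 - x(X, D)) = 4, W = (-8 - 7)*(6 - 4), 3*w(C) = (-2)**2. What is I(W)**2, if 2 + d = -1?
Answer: 144/3025 ≈ 0.047603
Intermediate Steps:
w(C) = 4/3 (w(C) = (1/3)*(-2)**2 = (1/3)*4 = 4/3)
d = -3 (d = -2 - 1 = -3)
W = -30 (W = -15*2 = -30)
x(X, D) = 5/2 (x(X, D) = 3 - 1/8*4 = 3 - 1/2 = 5/2)
I(L) = 6/(5/2 + L) (I(L) = 6/(L + 5/2) = 6/(5/2 + L))
I(W)**2 = (12/(5 + 2*(-30)))**2 = (12/(5 - 60))**2 = (12/(-55))**2 = (12*(-1/55))**2 = (-12/55)**2 = 144/3025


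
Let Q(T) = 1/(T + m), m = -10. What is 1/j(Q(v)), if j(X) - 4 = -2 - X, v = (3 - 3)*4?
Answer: 10/21 ≈ 0.47619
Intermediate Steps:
v = 0 (v = 0*4 = 0)
Q(T) = 1/(-10 + T) (Q(T) = 1/(T - 10) = 1/(-10 + T))
j(X) = 2 - X (j(X) = 4 + (-2 - X) = 2 - X)
1/j(Q(v)) = 1/(2 - 1/(-10 + 0)) = 1/(2 - 1/(-10)) = 1/(2 - 1*(-⅒)) = 1/(2 + ⅒) = 1/(21/10) = 10/21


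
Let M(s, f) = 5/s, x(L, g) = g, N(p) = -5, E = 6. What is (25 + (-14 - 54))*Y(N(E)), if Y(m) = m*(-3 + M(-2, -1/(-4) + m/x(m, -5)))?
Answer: -2365/2 ≈ -1182.5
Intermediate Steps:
Y(m) = -11*m/2 (Y(m) = m*(-3 + 5/(-2)) = m*(-3 + 5*(-½)) = m*(-3 - 5/2) = m*(-11/2) = -11*m/2)
(25 + (-14 - 54))*Y(N(E)) = (25 + (-14 - 54))*(-11/2*(-5)) = (25 - 68)*(55/2) = -43*55/2 = -2365/2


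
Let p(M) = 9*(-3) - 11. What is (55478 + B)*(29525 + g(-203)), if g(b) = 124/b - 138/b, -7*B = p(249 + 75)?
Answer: 332544867168/203 ≈ 1.6382e+9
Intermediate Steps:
p(M) = -38 (p(M) = -27 - 11 = -38)
B = 38/7 (B = -⅐*(-38) = 38/7 ≈ 5.4286)
g(b) = -14/b
(55478 + B)*(29525 + g(-203)) = (55478 + 38/7)*(29525 - 14/(-203)) = 388384*(29525 - 14*(-1/203))/7 = 388384*(29525 + 2/29)/7 = (388384/7)*(856227/29) = 332544867168/203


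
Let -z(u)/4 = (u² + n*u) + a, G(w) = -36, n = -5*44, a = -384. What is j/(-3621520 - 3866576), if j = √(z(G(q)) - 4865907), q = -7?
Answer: -I*√4901235/7488096 ≈ -0.00029565*I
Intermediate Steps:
n = -220
z(u) = 1536 - 4*u² + 880*u (z(u) = -4*((u² - 220*u) - 384) = -4*(-384 + u² - 220*u) = 1536 - 4*u² + 880*u)
j = I*√4901235 (j = √((1536 - 4*(-36)² + 880*(-36)) - 4865907) = √((1536 - 4*1296 - 31680) - 4865907) = √((1536 - 5184 - 31680) - 4865907) = √(-35328 - 4865907) = √(-4901235) = I*√4901235 ≈ 2213.9*I)
j/(-3621520 - 3866576) = (I*√4901235)/(-3621520 - 3866576) = (I*√4901235)/(-7488096) = (I*√4901235)*(-1/7488096) = -I*√4901235/7488096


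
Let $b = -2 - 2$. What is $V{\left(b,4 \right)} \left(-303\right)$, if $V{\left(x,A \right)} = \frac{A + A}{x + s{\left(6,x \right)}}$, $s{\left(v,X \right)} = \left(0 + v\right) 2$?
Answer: $-303$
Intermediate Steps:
$s{\left(v,X \right)} = 2 v$ ($s{\left(v,X \right)} = v 2 = 2 v$)
$b = -4$ ($b = -2 - 2 = -4$)
$V{\left(x,A \right)} = \frac{2 A}{12 + x}$ ($V{\left(x,A \right)} = \frac{A + A}{x + 2 \cdot 6} = \frac{2 A}{x + 12} = \frac{2 A}{12 + x}$)
$V{\left(b,4 \right)} \left(-303\right) = 2 \cdot 4 \frac{1}{12 - 4} \left(-303\right) = 2 \cdot 4 \cdot \frac{1}{8} \left(-303\right) = 1 \left(-303\right) = -303$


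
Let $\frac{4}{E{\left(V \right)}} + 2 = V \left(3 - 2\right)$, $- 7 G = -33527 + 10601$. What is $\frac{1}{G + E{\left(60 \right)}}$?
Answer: $\frac{203}{664868} \approx 0.00030532$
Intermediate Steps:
$G = \frac{22926}{7}$ ($G = - \frac{-33527 + 10601}{7} = \left(- \frac{1}{7}\right) \left(-22926\right) = \frac{22926}{7} \approx 3275.1$)
$E{\left(V \right)} = \frac{4}{-2 + V}$ ($E{\left(V \right)} = \frac{4}{-2 + V \left(3 - 2\right)} = \frac{4}{-2 + V 1} = \frac{4}{-2 + V}$)
$\frac{1}{G + E{\left(60 \right)}} = \frac{1}{\frac{22926}{7} + \frac{4}{-2 + 60}} = \frac{1}{\frac{22926}{7} + \frac{4}{58}} = \frac{1}{\frac{22926}{7} + 4 \cdot \frac{1}{58}} = \frac{1}{\frac{22926}{7} + \frac{2}{29}} = \frac{1}{\frac{664868}{203}} = \frac{203}{664868}$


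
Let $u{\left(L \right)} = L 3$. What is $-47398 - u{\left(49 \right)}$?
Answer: $-47545$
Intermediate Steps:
$u{\left(L \right)} = 3 L$
$-47398 - u{\left(49 \right)} = -47398 - 3 \cdot 49 = -47398 - 147 = -47545$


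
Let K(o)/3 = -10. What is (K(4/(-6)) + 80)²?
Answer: 2500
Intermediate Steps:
K(o) = -30 (K(o) = 3*(-10) = -30)
(K(4/(-6)) + 80)² = (-30 + 80)² = 50² = 2500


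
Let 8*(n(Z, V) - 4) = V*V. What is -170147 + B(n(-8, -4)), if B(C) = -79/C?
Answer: -1020961/6 ≈ -1.7016e+5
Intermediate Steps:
n(Z, V) = 4 + V²/8 (n(Z, V) = 4 + (V*V)/8 = 4 + V²/8)
-170147 + B(n(-8, -4)) = -170147 - 79/(4 + (⅛)*(-4)²) = -170147 - 79/(4 + (⅛)*16) = -170147 - 79/(4 + 2) = -170147 - 79/6 = -1020961/6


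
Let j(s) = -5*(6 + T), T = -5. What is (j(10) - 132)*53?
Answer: -7261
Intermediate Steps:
j(s) = -5 (j(s) = -5*(6 - 5) = -5*1 = -5)
(j(10) - 132)*53 = (-5 - 132)*53 = -137*53 = -7261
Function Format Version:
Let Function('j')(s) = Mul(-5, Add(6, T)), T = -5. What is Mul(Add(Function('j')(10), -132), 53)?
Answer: -7261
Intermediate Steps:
Function('j')(s) = -5 (Function('j')(s) = Mul(-5, Add(6, -5)) = Mul(-5, 1) = -5)
Mul(Add(Function('j')(10), -132), 53) = Mul(Add(-5, -132), 53) = Mul(-137, 53) = -7261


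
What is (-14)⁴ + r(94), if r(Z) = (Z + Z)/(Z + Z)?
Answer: 38417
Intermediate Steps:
r(Z) = 1 (r(Z) = (2*Z)/((2*Z)) = (2*Z)*(1/(2*Z)) = 1)
(-14)⁴ + r(94) = (-14)⁴ + 1 = 38416 + 1 = 38417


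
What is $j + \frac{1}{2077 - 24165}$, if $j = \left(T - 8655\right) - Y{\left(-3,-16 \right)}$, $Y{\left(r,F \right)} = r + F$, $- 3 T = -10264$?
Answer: $- \frac{345544675}{66264} \approx -5214.7$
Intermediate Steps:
$T = \frac{10264}{3}$ ($T = \left(- \frac{1}{3}\right) \left(-10264\right) = \frac{10264}{3} \approx 3421.3$)
$Y{\left(r,F \right)} = F + r$
$j = - \frac{15644}{3}$ ($j = \left(\frac{10264}{3} - 8655\right) - \left(-16 - 3\right) = - \frac{15701}{3} - -19 = - \frac{15701}{3} + 19 = - \frac{15644}{3} \approx -5214.7$)
$j + \frac{1}{2077 - 24165} = - \frac{15644}{3} + \frac{1}{2077 - 24165} = - \frac{15644}{3} + \frac{1}{-22088} = - \frac{15644}{3} - \frac{1}{22088} = - \frac{345544675}{66264}$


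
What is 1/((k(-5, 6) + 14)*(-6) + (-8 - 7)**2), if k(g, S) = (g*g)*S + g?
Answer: -1/729 ≈ -0.0013717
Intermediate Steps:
k(g, S) = g + S*g**2 (k(g, S) = g**2*S + g = S*g**2 + g = g + S*g**2)
1/((k(-5, 6) + 14)*(-6) + (-8 - 7)**2) = 1/((-5*(1 + 6*(-5)) + 14)*(-6) + (-8 - 7)**2) = 1/((-5*(1 - 30) + 14)*(-6) + (-15)**2) = 1/((-5*(-29) + 14)*(-6) + 225) = 1/((145 + 14)*(-6) + 225) = 1/(159*(-6) + 225) = 1/(-954 + 225) = 1/(-729) = -1/729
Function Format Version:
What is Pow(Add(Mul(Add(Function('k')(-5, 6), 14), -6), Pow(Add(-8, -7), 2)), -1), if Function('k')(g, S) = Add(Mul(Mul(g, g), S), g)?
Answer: Rational(-1, 729) ≈ -0.0013717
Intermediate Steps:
Function('k')(g, S) = Add(g, Mul(S, Pow(g, 2))) (Function('k')(g, S) = Add(Mul(Pow(g, 2), S), g) = Add(Mul(S, Pow(g, 2)), g) = Add(g, Mul(S, Pow(g, 2))))
Pow(Add(Mul(Add(Function('k')(-5, 6), 14), -6), Pow(Add(-8, -7), 2)), -1) = Pow(Add(Mul(Add(Mul(-5, Add(1, Mul(6, -5))), 14), -6), Pow(Add(-8, -7), 2)), -1) = Pow(Add(Mul(Add(Mul(-5, Add(1, -30)), 14), -6), Pow(-15, 2)), -1) = Pow(Add(Mul(Add(Mul(-5, -29), 14), -6), 225), -1) = Pow(Add(Mul(Add(145, 14), -6), 225), -1) = Pow(Add(Mul(159, -6), 225), -1) = Pow(Add(-954, 225), -1) = Pow(-729, -1) = Rational(-1, 729)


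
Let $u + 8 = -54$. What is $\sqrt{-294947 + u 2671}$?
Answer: $i \sqrt{460549} \approx 678.64 i$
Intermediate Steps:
$u = -62$ ($u = -8 - 54 = -62$)
$\sqrt{-294947 + u 2671} = \sqrt{-294947 - 165602} = \sqrt{-460549} = i \sqrt{460549}$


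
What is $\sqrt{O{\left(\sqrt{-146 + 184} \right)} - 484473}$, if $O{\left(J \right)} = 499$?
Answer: $i \sqrt{483974} \approx 695.68 i$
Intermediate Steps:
$\sqrt{O{\left(\sqrt{-146 + 184} \right)} - 484473} = \sqrt{499 - 484473} = \sqrt{-483974} = i \sqrt{483974}$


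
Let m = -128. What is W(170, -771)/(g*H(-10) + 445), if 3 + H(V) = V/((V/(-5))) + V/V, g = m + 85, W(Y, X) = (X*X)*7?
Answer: 4161087/746 ≈ 5577.9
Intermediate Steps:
W(Y, X) = 7*X**2 (W(Y, X) = X**2*7 = 7*X**2)
g = -43 (g = -128 + 85 = -43)
H(V) = -7 (H(V) = -3 + (V/((V/(-5))) + V/V) = -3 + (V/((V*(-1/5))) + 1) = -3 + (V/((-V/5)) + 1) = -3 + (V*(-5/V) + 1) = -3 + (-5 + 1) = -3 - 4 = -7)
W(170, -771)/(g*H(-10) + 445) = (7*(-771)**2)/(-43*(-7) + 445) = (7*594441)/(301 + 445) = 4161087/746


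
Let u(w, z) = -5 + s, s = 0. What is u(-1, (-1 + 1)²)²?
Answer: 25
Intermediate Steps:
u(w, z) = -5 (u(w, z) = -5 + 0 = -5)
u(-1, (-1 + 1)²)² = (-5)² = 25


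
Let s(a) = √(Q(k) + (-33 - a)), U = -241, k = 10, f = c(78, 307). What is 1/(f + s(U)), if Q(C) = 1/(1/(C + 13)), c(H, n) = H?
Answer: 26/1951 - √231/5853 ≈ 0.010730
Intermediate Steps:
f = 78
Q(C) = 13 + C (Q(C) = 1/(1/(13 + C)) = 13 + C)
s(a) = √(-10 - a) (s(a) = √((13 + 10) + (-33 - a)) = √(23 + (-33 - a)) = √(-10 - a))
1/(f + s(U)) = 1/(78 + √(-10 - 1*(-241))) = 1/(78 + √(-10 + 241)) = 1/(78 + √231)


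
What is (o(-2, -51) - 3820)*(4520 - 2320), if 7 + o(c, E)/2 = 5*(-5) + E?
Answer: -8769200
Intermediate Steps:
o(c, E) = -64 + 2*E (o(c, E) = -14 + 2*(5*(-5) + E) = -14 + 2*(-25 + E) = -14 + (-50 + 2*E) = -64 + 2*E)
(o(-2, -51) - 3820)*(4520 - 2320) = ((-64 + 2*(-51)) - 3820)*(4520 - 2320) = ((-64 - 102) - 3820)*2200 = (-166 - 3820)*2200 = -3986*2200 = -8769200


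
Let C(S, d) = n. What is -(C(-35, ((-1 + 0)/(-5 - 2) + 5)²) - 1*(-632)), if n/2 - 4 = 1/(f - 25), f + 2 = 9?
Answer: -5759/9 ≈ -639.89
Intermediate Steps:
f = 7 (f = -2 + 9 = 7)
n = 71/9 (n = 8 + 2/(7 - 25) = 8 + 2/(-18) = 8 + 2*(-1/18) = 8 - ⅑ = 71/9 ≈ 7.8889)
C(S, d) = 71/9
-(C(-35, ((-1 + 0)/(-5 - 2) + 5)²) - 1*(-632)) = -(71/9 - 1*(-632)) = -(71/9 + 632) = -1*5759/9 = -5759/9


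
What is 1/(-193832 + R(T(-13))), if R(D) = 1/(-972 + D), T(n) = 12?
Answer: -960/186078721 ≈ -5.1591e-6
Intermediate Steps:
1/(-193832 + R(T(-13))) = 1/(-193832 + 1/(-972 + 12)) = 1/(-193832 + 1/(-960)) = 1/(-193832 - 1/960) = 1/(-186078721/960) = -960/186078721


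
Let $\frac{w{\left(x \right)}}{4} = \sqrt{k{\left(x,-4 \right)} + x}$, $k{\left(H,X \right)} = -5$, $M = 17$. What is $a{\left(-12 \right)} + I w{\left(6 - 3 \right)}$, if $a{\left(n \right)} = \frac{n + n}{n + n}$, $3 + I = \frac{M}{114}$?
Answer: $1 - \frac{650 i \sqrt{2}}{57} \approx 1.0 - 16.127 i$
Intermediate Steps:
$w{\left(x \right)} = 4 \sqrt{-5 + x}$
$I = - \frac{325}{114}$ ($I = -3 + \frac{17}{114} = - \frac{325}{114} \approx -2.8509$)
$a{\left(n \right)} = 1$ ($a{\left(n \right)} = \frac{2 n}{2 n} = 2 n \frac{1}{2 n} = 1$)
$a{\left(-12 \right)} + I w{\left(6 - 3 \right)} = 1 - \frac{325 \cdot 4 \sqrt{-5 + \left(6 - 3\right)}}{114} = 1 - \frac{325 \cdot 4 \sqrt{-5 + 3}}{114} = 1 - \frac{325 \cdot 4 \sqrt{-2}}{114} = 1 - \frac{325 \cdot 4 i \sqrt{2}}{114} = 1 - \frac{650 i \sqrt{2}}{57}$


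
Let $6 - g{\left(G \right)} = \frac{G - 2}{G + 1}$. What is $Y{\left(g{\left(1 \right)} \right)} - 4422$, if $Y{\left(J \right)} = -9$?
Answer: $-4431$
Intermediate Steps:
$g{\left(G \right)} = 6 - \frac{-2 + G}{1 + G}$ ($g{\left(G \right)} = 6 - \frac{G - 2}{G + 1} = 6 - \frac{-2 + G}{1 + G}$)
$Y{\left(g{\left(1 \right)} \right)} - 4422 = -9 - 4422 = -4431$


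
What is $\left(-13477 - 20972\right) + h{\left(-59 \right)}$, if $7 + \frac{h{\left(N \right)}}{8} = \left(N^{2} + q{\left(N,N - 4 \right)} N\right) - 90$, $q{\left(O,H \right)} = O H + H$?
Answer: $-1732065$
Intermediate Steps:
$q{\left(O,H \right)} = H + H O$ ($q{\left(O,H \right)} = H O + H = H + H O$)
$h{\left(N \right)} = -776 + 8 N^{2} + 8 N \left(1 + N\right) \left(-4 + N\right)$ ($h{\left(N \right)} = -56 + 8 \left(\left(N^{2} + \left(N - 4\right) \left(1 + N\right) N\right) - 90\right) = -56 + 8 \left(\left(N^{2} + \left(-4 + N\right) \left(1 + N\right) N\right) - 90\right) = -56 + 8 \left(\left(N^{2} + \left(1 + N\right) \left(-4 + N\right) N\right) - 90\right) = -56 + 8 \left(\left(N^{2} + N \left(1 + N\right) \left(-4 + N\right)\right) - 90\right) = -56 + 8 \left(-90 + N^{2} + N \left(1 + N\right) \left(-4 + N\right)\right) = -56 + \left(-720 + 8 N^{2} + 8 N \left(1 + N\right) \left(-4 + N\right)\right) = -776 + 8 N^{2} + 8 N \left(1 + N\right) \left(-4 + N\right)$)
$\left(-13477 - 20972\right) + h{\left(-59 \right)} = \left(-13477 - 20972\right) + \left(-776 + 8 \left(-59\right)^{2} + 8 \left(-59\right) \left(1 - 59\right) \left(-4 - 59\right)\right) = -34449 + \left(-776 + 8 \cdot 3481 + 8 \left(-59\right) \left(-58\right) \left(-63\right)\right) = -34449 - 1697616 = -1732065$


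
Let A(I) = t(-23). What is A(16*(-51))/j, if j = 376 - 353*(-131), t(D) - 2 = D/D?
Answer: 3/46619 ≈ 6.4351e-5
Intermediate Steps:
t(D) = 3 (t(D) = 2 + D/D = 2 + 1 = 3)
A(I) = 3
j = 46619 (j = 376 + 46243 = 46619)
A(16*(-51))/j = 3/46619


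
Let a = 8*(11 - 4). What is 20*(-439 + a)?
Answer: -7660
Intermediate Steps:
a = 56 (a = 8*7 = 56)
20*(-439 + a) = 20*(-439 + 56) = 20*(-383) = -7660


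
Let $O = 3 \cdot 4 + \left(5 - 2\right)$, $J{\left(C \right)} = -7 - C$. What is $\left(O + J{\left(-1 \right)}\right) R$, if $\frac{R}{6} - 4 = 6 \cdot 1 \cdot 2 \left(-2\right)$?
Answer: $-1080$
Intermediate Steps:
$O = 15$ ($O = 12 + 3 = 15$)
$R = -120$ ($R = 24 + 6 \cdot 6 \cdot 1 \cdot 2 \left(-2\right) = 24 + 6 \cdot 6 \cdot 2 \left(-2\right) = 24 + 6 \cdot 12 \left(-2\right) = 24 + 6 \left(-24\right) = 24 - 144 = -120$)
$\left(O + J{\left(-1 \right)}\right) R = \left(15 - 6\right) \left(-120\right) = 9 \left(-120\right) = -1080$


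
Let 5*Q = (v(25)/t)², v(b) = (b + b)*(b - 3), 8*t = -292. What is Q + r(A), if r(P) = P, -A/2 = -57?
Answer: 1575506/5329 ≈ 295.65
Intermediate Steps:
A = 114 (A = -2*(-57) = 114)
t = -73/2 (t = (⅛)*(-292) = -73/2 ≈ -36.500)
v(b) = 2*b*(-3 + b) (v(b) = (2*b)*(-3 + b) = 2*b*(-3 + b))
Q = 968000/5329 (Q = ((2*25*(-3 + 25))/(-73/2))²/5 = ((2*25*22)*(-2/73))²/5 = (1100*(-2/73))²/5 = (-2200/73)²/5 = (⅕)*(4840000/5329) = 968000/5329 ≈ 181.65)
Q + r(A) = 968000/5329 + 114 = 1575506/5329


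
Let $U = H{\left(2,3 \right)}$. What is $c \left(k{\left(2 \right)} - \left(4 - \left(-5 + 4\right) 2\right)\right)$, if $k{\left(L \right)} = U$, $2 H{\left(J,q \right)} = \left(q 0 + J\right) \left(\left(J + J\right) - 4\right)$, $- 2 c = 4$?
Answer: $12$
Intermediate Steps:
$c = -2$ ($c = \left(- \frac{1}{2}\right) 4 = -2$)
$H{\left(J,q \right)} = \frac{J \left(-4 + 2 J\right)}{2}$ ($H{\left(J,q \right)} = \frac{\left(q 0 + J\right) \left(\left(J + J\right) - 4\right)}{2} = \frac{\left(0 + J\right) \left(2 J - 4\right)}{2} = \frac{J \left(-4 + 2 J\right)}{2}$)
$U = 0$ ($U = 2 \left(-2 + 2\right) = 2 \cdot 0 = 0$)
$k{\left(L \right)} = 0$
$c \left(k{\left(2 \right)} - \left(4 - \left(-5 + 4\right) 2\right)\right) = - 2 \left(0 - \left(4 - \left(-5 + 4\right) 2\right)\right) = - 2 \left(0 - 6\right) = \left(-2\right) \left(-6\right) = 12$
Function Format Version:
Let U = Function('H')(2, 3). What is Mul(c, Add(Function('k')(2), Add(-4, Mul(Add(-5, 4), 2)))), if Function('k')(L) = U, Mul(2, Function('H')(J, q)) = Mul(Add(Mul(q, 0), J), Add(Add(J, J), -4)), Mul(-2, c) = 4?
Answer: 12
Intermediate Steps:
c = -2 (c = Mul(Rational(-1, 2), 4) = -2)
Function('H')(J, q) = Mul(Rational(1, 2), J, Add(-4, Mul(2, J))) (Function('H')(J, q) = Mul(Rational(1, 2), Mul(Add(Mul(q, 0), J), Add(Add(J, J), -4))) = Mul(Rational(1, 2), Mul(Add(0, J), Add(Mul(2, J), -4))) = Mul(Rational(1, 2), Mul(J, Add(-4, Mul(2, J)))) = Mul(Rational(1, 2), J, Add(-4, Mul(2, J))))
U = 0 (U = Mul(2, Add(-2, 2)) = Mul(2, 0) = 0)
Function('k')(L) = 0
Mul(c, Add(Function('k')(2), Add(-4, Mul(Add(-5, 4), 2)))) = Mul(-2, Add(0, Add(-4, Mul(Add(-5, 4), 2)))) = Mul(-2, Add(0, Add(-4, Mul(-1, 2)))) = Mul(-2, Add(0, Add(-4, -2))) = Mul(-2, Add(0, -6)) = Mul(-2, -6) = 12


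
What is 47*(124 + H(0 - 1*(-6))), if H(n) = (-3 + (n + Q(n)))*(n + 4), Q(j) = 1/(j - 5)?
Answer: 7708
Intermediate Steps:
Q(j) = 1/(-5 + j)
H(n) = (4 + n)*(-3 + n + 1/(-5 + n)) (H(n) = (-3 + (n + 1/(-5 + n)))*(n + 4) = (-3 + n + 1/(-5 + n))*(4 + n) = (4 + n)*(-3 + n + 1/(-5 + n)))
47*(124 + H(0 - 1*(-6))) = 47*(124 + (4 + (0 - 1*(-6)) + (-5 + (0 - 1*(-6)))*(-12 + (0 - 1*(-6)) + (0 - 1*(-6))²))/(-5 + (0 - 1*(-6)))) = 47*(124 + (4 + (0 + 6) + (-5 + (0 + 6))*(-12 + (0 + 6) + (0 + 6)²))/(-5 + (0 + 6))) = 47*(124 + (4 + 6 + (-5 + 6)*(-12 + 6 + 6²))/(-5 + 6)) = 47*(124 + (4 + 6 + 1*(-12 + 6 + 36))/1) = 47*(124 + 1*(4 + 6 + 1*30)) = 47*(124 + 1*(4 + 6 + 30)) = 47*(124 + 1*40) = 47*(124 + 40) = 47*164 = 7708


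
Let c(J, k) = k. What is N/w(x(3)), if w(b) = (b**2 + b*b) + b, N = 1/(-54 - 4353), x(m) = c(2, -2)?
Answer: -1/26442 ≈ -3.7819e-5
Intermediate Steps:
x(m) = -2
N = -1/4407 (N = 1/(-4407) = -1/4407 ≈ -0.00022691)
w(b) = b + 2*b**2 (w(b) = (b**2 + b**2) + b = 2*b**2 + b = b + 2*b**2)
N/w(x(3)) = -(-1/(2*(1 + 2*(-2))))/4407 = -(-1/(2*(1 - 4)))/4407 = -1/(4407*((-2*(-3)))) = -1/4407/6 = -1/4407*1/6 = -1/26442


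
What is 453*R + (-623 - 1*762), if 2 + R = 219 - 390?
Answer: -79754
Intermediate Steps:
R = -173 (R = -2 + (219 - 390) = -2 - 171 = -173)
453*R + (-623 - 1*762) = 453*(-173) + (-623 - 1*762) = -78369 + (-623 - 762) = -78369 - 1385 = -79754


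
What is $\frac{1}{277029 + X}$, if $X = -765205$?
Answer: $- \frac{1}{488176} \approx -2.0484 \cdot 10^{-6}$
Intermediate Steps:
$\frac{1}{277029 + X} = \frac{1}{277029 - 765205} = \frac{1}{-488176} = - \frac{1}{488176}$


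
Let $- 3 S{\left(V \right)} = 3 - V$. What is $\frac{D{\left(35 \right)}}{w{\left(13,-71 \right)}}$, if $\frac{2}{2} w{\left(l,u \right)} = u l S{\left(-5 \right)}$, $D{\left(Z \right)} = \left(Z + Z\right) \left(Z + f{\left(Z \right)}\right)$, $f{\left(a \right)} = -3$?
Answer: $\frac{840}{923} \approx 0.91008$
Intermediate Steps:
$S{\left(V \right)} = -1 + \frac{V}{3}$ ($S{\left(V \right)} = - \frac{3 - V}{3} = -1 + \frac{V}{3}$)
$D{\left(Z \right)} = 2 Z \left(-3 + Z\right)$ ($D{\left(Z \right)} = \left(Z + Z\right) \left(Z - 3\right) = 2 Z \left(-3 + Z\right)$)
$w{\left(l,u \right)} = - \frac{8 l u}{3}$ ($w{\left(l,u \right)} = u l \left(-1 + \frac{1}{3} \left(-5\right)\right) = l u \left(-1 - \frac{5}{3}\right) = l u \left(- \frac{8}{3}\right) = - \frac{8 l u}{3}$)
$\frac{D{\left(35 \right)}}{w{\left(13,-71 \right)}} = \frac{2 \cdot 35 \left(-3 + 35\right)}{\left(- \frac{8}{3}\right) 13 \left(-71\right)} = \frac{2 \cdot 35 \cdot 32}{\frac{7384}{3}} = 2240 \cdot \frac{3}{7384} = \frac{840}{923}$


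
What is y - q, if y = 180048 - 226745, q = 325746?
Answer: -372443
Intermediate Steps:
y = -46697
y - q = -46697 - 1*325746 = -46697 - 325746 = -372443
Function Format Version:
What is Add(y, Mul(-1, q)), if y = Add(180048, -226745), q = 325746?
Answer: -372443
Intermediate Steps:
y = -46697
Add(y, Mul(-1, q)) = Add(-46697, Mul(-1, 325746)) = Add(-46697, -325746) = -372443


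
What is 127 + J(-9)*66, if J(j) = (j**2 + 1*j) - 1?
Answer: 4813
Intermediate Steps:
J(j) = -1 + j + j**2 (J(j) = (j**2 + j) - 1 = (j + j**2) - 1 = -1 + j + j**2)
127 + J(-9)*66 = 127 + (-1 - 9 + (-9)**2)*66 = 127 + (-1 - 9 + 81)*66 = 127 + 71*66 = 127 + 4686 = 4813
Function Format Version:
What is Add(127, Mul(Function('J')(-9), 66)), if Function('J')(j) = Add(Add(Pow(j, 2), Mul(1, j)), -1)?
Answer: 4813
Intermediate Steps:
Function('J')(j) = Add(-1, j, Pow(j, 2)) (Function('J')(j) = Add(Add(Pow(j, 2), j), -1) = Add(Add(j, Pow(j, 2)), -1) = Add(-1, j, Pow(j, 2)))
Add(127, Mul(Function('J')(-9), 66)) = Add(127, Mul(Add(-1, -9, Pow(-9, 2)), 66)) = Add(127, Mul(Add(-1, -9, 81), 66)) = Add(127, Mul(71, 66)) = Add(127, 4686) = 4813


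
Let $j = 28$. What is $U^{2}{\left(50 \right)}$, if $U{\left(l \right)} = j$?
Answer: $784$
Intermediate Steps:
$U{\left(l \right)} = 28$
$U^{2}{\left(50 \right)} = 28^{2} = 784$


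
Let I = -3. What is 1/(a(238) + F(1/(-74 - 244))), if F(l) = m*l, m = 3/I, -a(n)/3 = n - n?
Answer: 318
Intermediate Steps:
a(n) = 0 (a(n) = -3*(n - n) = -3*0 = 0)
m = -1 (m = 3/(-3) = -⅓*3 = -1)
F(l) = -l
1/(a(238) + F(1/(-74 - 244))) = 1/(0 - 1/(-74 - 244)) = 1/(0 - 1/(-318)) = 1/(0 - 1*(-1/318)) = 1/(0 + 1/318) = 1/(1/318) = 318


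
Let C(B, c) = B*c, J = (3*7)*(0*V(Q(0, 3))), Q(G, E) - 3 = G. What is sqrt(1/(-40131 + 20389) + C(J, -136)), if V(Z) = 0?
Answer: I*sqrt(19742)/19742 ≈ 0.0071171*I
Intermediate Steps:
Q(G, E) = 3 + G
J = 0 (J = (3*7)*(0*0) = 21*0 = 0)
sqrt(1/(-40131 + 20389) + C(J, -136)) = sqrt(1/(-40131 + 20389) + 0*(-136)) = sqrt(1/(-19742) + 0) = sqrt(-1/19742 + 0) = sqrt(-1/19742) = I*sqrt(19742)/19742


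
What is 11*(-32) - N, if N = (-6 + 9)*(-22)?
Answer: -286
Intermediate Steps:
N = -66 (N = 3*(-22) = -66)
11*(-32) - N = 11*(-32) - 1*(-66) = -352 + 66 = -286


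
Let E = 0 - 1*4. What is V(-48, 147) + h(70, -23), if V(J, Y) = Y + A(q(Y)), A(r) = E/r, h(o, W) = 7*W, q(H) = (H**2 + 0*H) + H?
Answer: -76147/5439 ≈ -14.000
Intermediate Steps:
q(H) = H + H**2 (q(H) = (H**2 + 0) + H = H**2 + H = H + H**2)
E = -4 (E = 0 - 4 = -4)
A(r) = -4/r
V(J, Y) = Y - 4/(Y*(1 + Y)) (V(J, Y) = Y - 4*1/(Y*(1 + Y)) = Y - 4/(Y*(1 + Y)))
V(-48, 147) + h(70, -23) = (-4 + 147**2*(1 + 147))/(147*(1 + 147)) + 7*(-23) = (1/147)*(-4 + 21609*148)/148 - 161 = (1/147)*(1/148)*(-4 + 3198132) - 161 = (1/147)*(1/148)*3198128 - 161 = 799532/5439 - 161 = -76147/5439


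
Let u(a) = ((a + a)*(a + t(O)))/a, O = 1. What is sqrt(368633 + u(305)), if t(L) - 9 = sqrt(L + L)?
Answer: sqrt(369261 + 2*sqrt(2)) ≈ 607.67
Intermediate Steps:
t(L) = 9 + sqrt(2)*sqrt(L) (t(L) = 9 + sqrt(L + L) = 9 + sqrt(2*L) = 9 + sqrt(2)*sqrt(L))
u(a) = 18 + 2*a + 2*sqrt(2) (u(a) = ((a + a)*(a + (9 + sqrt(2)*sqrt(1))))/a = ((2*a)*(a + (9 + sqrt(2)*1)))/a = ((2*a)*(a + (9 + sqrt(2))))/a = ((2*a)*(9 + a + sqrt(2)))/a = (2*a*(9 + a + sqrt(2)))/a = 18 + 2*a + 2*sqrt(2))
sqrt(368633 + u(305)) = sqrt(368633 + (18 + 2*305 + 2*sqrt(2))) = sqrt(368633 + (18 + 610 + 2*sqrt(2))) = sqrt(368633 + (628 + 2*sqrt(2))) = sqrt(369261 + 2*sqrt(2))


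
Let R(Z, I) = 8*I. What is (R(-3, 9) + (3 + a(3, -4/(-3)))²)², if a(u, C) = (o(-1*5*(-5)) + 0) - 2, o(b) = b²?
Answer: 153623234704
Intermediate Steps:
a(u, C) = 623 (a(u, C) = ((-1*5*(-5))² + 0) - 2 = ((-5*(-5))² + 0) - 2 = (25² + 0) - 2 = (625 + 0) - 2 = 625 - 2 = 623)
(R(-3, 9) + (3 + a(3, -4/(-3)))²)² = (8*9 + (3 + 623)²)² = (72 + 626²)² = (72 + 391876)² = 391948² = 153623234704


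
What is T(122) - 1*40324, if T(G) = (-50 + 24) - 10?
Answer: -40360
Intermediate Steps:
T(G) = -36 (T(G) = -26 - 10 = -36)
T(122) - 1*40324 = -36 - 1*40324 = -36 - 40324 = -40360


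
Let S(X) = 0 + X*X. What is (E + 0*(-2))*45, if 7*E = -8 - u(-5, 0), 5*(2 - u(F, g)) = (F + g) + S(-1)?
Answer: -486/7 ≈ -69.429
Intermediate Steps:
S(X) = X² (S(X) = 0 + X² = X²)
u(F, g) = 9/5 - F/5 - g/5 (u(F, g) = 2 - ((F + g) + (-1)²)/5 = 2 - ((F + g) + 1)/5 = 2 - (1 + F + g)/5 = 2 + (-⅕ - F/5 - g/5) = 9/5 - F/5 - g/5)
E = -54/35 (E = (-8 - (9/5 - ⅕*(-5) - ⅕*0))/7 = (-8 - (9/5 + 1 + 0))/7 = (-8 - 1*14/5)/7 = (-8 - 14/5)/7 = (⅐)*(-54/5) = -54/35 ≈ -1.5429)
(E + 0*(-2))*45 = (-54/35 + 0*(-2))*45 = (-54/35 + 0)*45 = -54/35*45 = -486/7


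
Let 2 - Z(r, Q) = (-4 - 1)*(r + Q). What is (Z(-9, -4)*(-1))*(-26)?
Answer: -1638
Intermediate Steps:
Z(r, Q) = 2 + 5*Q + 5*r (Z(r, Q) = 2 - (-4 - 1)*(r + Q) = 2 - (-5)*(Q + r) = 2 - (-5*Q - 5*r) = 2 + (5*Q + 5*r) = 2 + 5*Q + 5*r)
(Z(-9, -4)*(-1))*(-26) = ((2 + 5*(-4) + 5*(-9))*(-1))*(-26) = ((2 - 20 - 45)*(-1))*(-26) = -63*(-1)*(-26) = 63*(-26) = -1638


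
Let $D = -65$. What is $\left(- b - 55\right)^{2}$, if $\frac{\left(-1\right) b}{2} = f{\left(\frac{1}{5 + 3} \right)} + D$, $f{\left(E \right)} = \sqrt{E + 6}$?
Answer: $\frac{68499}{2} - 1295 \sqrt{2} \approx 32418.0$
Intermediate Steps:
$f{\left(E \right)} = \sqrt{6 + E}$
$b = 130 - \frac{7 \sqrt{2}}{2}$ ($b = - 2 \left(\sqrt{6 + \frac{1}{5 + 3}} - 65\right) = - 2 \left(\sqrt{6 + \frac{1}{8}} - 65\right) = - 2 \left(\sqrt{\frac{49}{8}} - 65\right) = - 2 \left(\frac{7 \sqrt{2}}{4} - 65\right) = - 2 \left(-65 + \frac{7 \sqrt{2}}{4}\right) = 130 - \frac{7 \sqrt{2}}{2} \approx 125.05$)
$\left(- b - 55\right)^{2} = \left(- (130 - \frac{7 \sqrt{2}}{2}) - 55\right)^{2} = \left(\left(-130 + \frac{7 \sqrt{2}}{2}\right) - 55\right)^{2} = \left(-185 + \frac{7 \sqrt{2}}{2}\right)^{2}$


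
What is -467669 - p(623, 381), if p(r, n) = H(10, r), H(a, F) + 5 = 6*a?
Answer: -467724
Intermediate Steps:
H(a, F) = -5 + 6*a
p(r, n) = 55 (p(r, n) = -5 + 6*10 = -5 + 60 = 55)
-467669 - p(623, 381) = -467669 - 1*55 = -467669 - 55 = -467724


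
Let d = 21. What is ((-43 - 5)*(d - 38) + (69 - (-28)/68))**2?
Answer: 226562704/289 ≈ 7.8395e+5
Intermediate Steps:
((-43 - 5)*(d - 38) + (69 - (-28)/68))**2 = ((-43 - 5)*(21 - 38) + (69 - (-28)/68))**2 = (-48*(-17) + (69 - (-28)/68))**2 = (816 + (69 - 1*(-7/17)))**2 = (816 + (69 + 7/17))**2 = (816 + 1180/17)**2 = (15052/17)**2 = 226562704/289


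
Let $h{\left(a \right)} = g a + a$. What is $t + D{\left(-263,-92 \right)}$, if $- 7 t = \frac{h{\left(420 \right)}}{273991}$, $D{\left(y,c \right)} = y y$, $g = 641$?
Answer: $\frac{18951644959}{273991} \approx 69169.0$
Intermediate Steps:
$h{\left(a \right)} = 642 a$ ($h{\left(a \right)} = 641 a + a = 642 a$)
$D{\left(y,c \right)} = y^{2}$
$t = - \frac{38520}{273991}$ ($t = - \frac{642 \cdot 420 \cdot \frac{1}{273991}}{7} = - \frac{269640 \cdot \frac{1}{273991}}{7} = \left(- \frac{1}{7}\right) \frac{269640}{273991} = - \frac{38520}{273991} \approx -0.14059$)
$t + D{\left(-263,-92 \right)} = - \frac{38520}{273991} + \left(-263\right)^{2} = - \frac{38520}{273991} + 69169 = \frac{18951644959}{273991}$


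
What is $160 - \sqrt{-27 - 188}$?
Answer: $160 - i \sqrt{215} \approx 160.0 - 14.663 i$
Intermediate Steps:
$160 - \sqrt{-27 - 188} = 160 - \sqrt{-215} = 160 - i \sqrt{215}$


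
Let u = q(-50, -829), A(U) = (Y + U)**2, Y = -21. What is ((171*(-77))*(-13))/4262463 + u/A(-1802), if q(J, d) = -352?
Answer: 63039684587/1573951877703 ≈ 0.040052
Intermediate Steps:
A(U) = (-21 + U)**2
u = -352
((171*(-77))*(-13))/4262463 + u/A(-1802) = ((171*(-77))*(-13))/4262463 - 352/(-21 - 1802)**2 = -13167*(-13)*(1/4262463) - 352/((-1823)**2) = 171171*(1/4262463) - 352/3323329 = 19019/473607 - 352*1/3323329 = 19019/473607 - 352/3323329 = 63039684587/1573951877703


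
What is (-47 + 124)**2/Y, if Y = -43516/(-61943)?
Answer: 33387277/3956 ≈ 8439.7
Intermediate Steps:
Y = 43516/61943 (Y = -43516*(-1/61943) = 43516/61943 ≈ 0.70252)
(-47 + 124)**2/Y = (-47 + 124)**2/(43516/61943) = 77**2*(61943/43516) = 5929*(61943/43516) = 33387277/3956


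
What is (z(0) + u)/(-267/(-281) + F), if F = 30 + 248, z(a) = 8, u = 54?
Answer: 17422/78385 ≈ 0.22226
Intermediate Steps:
F = 278
(z(0) + u)/(-267/(-281) + F) = (8 + 54)/(-267/(-281) + 278) = 62/(-267*(-1/281) + 278) = 62/(267/281 + 278) = 62/(78385/281) = 62*(281/78385) = 17422/78385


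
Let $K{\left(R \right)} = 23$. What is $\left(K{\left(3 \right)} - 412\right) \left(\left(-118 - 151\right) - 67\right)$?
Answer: $130704$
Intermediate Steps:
$\left(K{\left(3 \right)} - 412\right) \left(\left(-118 - 151\right) - 67\right) = \left(23 - 412\right) \left(\left(-118 - 151\right) - 67\right) = - 389 \left(\left(-118 - 151\right) - 67\right) = - 389 \left(-269 - 67\right) = \left(-389\right) \left(-336\right) = 130704$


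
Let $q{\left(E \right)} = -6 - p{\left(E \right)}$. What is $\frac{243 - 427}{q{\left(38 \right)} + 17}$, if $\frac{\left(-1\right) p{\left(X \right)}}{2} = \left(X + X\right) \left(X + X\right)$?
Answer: $- \frac{184}{11563} \approx -0.015913$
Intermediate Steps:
$p{\left(X \right)} = - 8 X^{2}$ ($p{\left(X \right)} = - 2 \left(X + X\right) \left(X + X\right) = - 2 \cdot 2 X 2 X = - 2 \cdot 4 X^{2} = - 8 X^{2}$)
$q{\left(E \right)} = -6 + 8 E^{2}$ ($q{\left(E \right)} = -6 - - 8 E^{2} = -6 + 8 E^{2}$)
$\frac{243 - 427}{q{\left(38 \right)} + 17} = \frac{243 - 427}{\left(-6 + 8 \cdot 38^{2}\right) + 17} = - \frac{184}{\left(-6 + 8 \cdot 1444\right) + 17} = - \frac{184}{\left(-6 + 11552\right) + 17} = - \frac{184}{11546 + 17} = - \frac{184}{11563}$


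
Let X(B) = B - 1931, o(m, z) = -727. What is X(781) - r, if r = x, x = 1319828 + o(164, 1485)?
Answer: -1320251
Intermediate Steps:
X(B) = -1931 + B
x = 1319101 (x = 1319828 - 727 = 1319101)
r = 1319101
X(781) - r = (-1931 + 781) - 1*1319101 = -1150 - 1319101 = -1320251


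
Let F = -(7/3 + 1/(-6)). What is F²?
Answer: 169/36 ≈ 4.6944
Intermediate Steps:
F = -13/6 (F = -(7*(⅓) + 1*(-⅙)) = -(7/3 - ⅙) = -1*13/6 = -13/6 ≈ -2.1667)
F² = (-13/6)² = 169/36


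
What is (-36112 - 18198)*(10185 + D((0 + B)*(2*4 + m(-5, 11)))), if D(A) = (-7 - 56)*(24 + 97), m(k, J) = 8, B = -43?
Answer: -139142220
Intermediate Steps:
D(A) = -7623 (D(A) = -63*121 = -7623)
(-36112 - 18198)*(10185 + D((0 + B)*(2*4 + m(-5, 11)))) = (-36112 - 18198)*(10185 - 7623) = -54310*2562 = -139142220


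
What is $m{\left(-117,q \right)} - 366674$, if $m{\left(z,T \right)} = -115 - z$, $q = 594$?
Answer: $-366672$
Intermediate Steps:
$m{\left(-117,q \right)} - 366674 = \left(-115 - -117\right) - 366674 = \left(-115 + 117\right) - 366674 = 2 - 366674 = -366672$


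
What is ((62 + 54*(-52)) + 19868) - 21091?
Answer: -3969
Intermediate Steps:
((62 + 54*(-52)) + 19868) - 21091 = ((62 - 2808) + 19868) - 21091 = (-2746 + 19868) - 21091 = 17122 - 21091 = -3969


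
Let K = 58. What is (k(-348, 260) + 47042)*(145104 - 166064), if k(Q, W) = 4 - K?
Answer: -984868480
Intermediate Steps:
k(Q, W) = -54 (k(Q, W) = 4 - 1*58 = 4 - 58 = -54)
(k(-348, 260) + 47042)*(145104 - 166064) = (-54 + 47042)*(145104 - 166064) = 46988*(-20960) = -984868480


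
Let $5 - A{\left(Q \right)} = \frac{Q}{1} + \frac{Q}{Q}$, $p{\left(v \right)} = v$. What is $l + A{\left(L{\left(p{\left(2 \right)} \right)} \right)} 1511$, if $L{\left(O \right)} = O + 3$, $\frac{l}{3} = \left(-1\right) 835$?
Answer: $-4016$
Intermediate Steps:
$l = -2505$ ($l = 3 \left(\left(-1\right) 835\right) = 3 \left(-835\right) = -2505$)
$L{\left(O \right)} = 3 + O$
$A{\left(Q \right)} = 4 - Q$ ($A{\left(Q \right)} = 5 - \left(\frac{Q}{1} + \frac{Q}{Q}\right) = 5 - \left(Q 1 + 1\right) = 5 - \left(Q + 1\right) = 5 - \left(1 + Q\right) = 4 - Q$)
$l + A{\left(L{\left(p{\left(2 \right)} \right)} \right)} 1511 = -2505 + \left(4 - \left(3 + 2\right)\right) 1511 = -2505 + \left(4 - 5\right) 1511 = -2505 - 1511 = -4016$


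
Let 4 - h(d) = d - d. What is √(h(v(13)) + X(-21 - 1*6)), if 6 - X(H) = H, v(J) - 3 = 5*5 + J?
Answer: √37 ≈ 6.0828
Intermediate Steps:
v(J) = 28 + J (v(J) = 3 + (5*5 + J) = 3 + (25 + J) = 28 + J)
X(H) = 6 - H
h(d) = 4 (h(d) = 4 - (d - d) = 4 - 1*0 = 4 + 0 = 4)
√(h(v(13)) + X(-21 - 1*6)) = √(4 + (6 - (-21 - 1*6))) = √(4 + (6 - (-21 - 6))) = √(4 + (6 - 1*(-27))) = √(4 + (6 + 27)) = √(4 + 33) = √37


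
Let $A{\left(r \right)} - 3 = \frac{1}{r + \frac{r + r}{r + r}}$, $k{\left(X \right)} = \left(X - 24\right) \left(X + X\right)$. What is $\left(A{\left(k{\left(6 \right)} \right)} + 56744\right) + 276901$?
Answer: $\frac{71734319}{215} \approx 3.3365 \cdot 10^{5}$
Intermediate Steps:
$k{\left(X \right)} = 2 X \left(-24 + X\right)$ ($k{\left(X \right)} = \left(-24 + X\right) 2 X = 2 X \left(-24 + X\right)$)
$A{\left(r \right)} = 3 + \frac{1}{1 + r}$ ($A{\left(r \right)} = 3 + \frac{1}{r + \frac{r + r}{r + r}} = 3 + \frac{1}{r + \frac{2 r}{2 r}} = 3 + \frac{1}{r + 2 r \frac{1}{2 r}} = 3 + \frac{1}{r + 1} = 3 + \frac{1}{1 + r}$)
$\left(A{\left(k{\left(6 \right)} \right)} + 56744\right) + 276901 = \left(\frac{4 + 3 \cdot 2 \cdot 6 \left(-24 + 6\right)}{1 + 2 \cdot 6 \left(-24 + 6\right)} + 56744\right) + 276901 = \left(\frac{4 + 3 \cdot 2 \cdot 6 \left(-18\right)}{1 + 2 \cdot 6 \left(-18\right)} + 56744\right) + 276901 = \left(\frac{4 + 3 \left(-216\right)}{1 - 216} + 56744\right) + 276901 = \left(\frac{4 - 648}{-215} + 56744\right) + 276901 = \left(\left(- \frac{1}{215}\right) \left(-644\right) + 56744\right) + 276901 = \left(\frac{644}{215} + 56744\right) + 276901 = \frac{12200604}{215} + 276901 = \frac{71734319}{215}$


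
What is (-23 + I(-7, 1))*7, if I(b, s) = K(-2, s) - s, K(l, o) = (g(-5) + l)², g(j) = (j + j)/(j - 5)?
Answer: -161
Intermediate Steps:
g(j) = 2*j/(-5 + j) (g(j) = (2*j)/(-5 + j) = 2*j/(-5 + j))
K(l, o) = (1 + l)² (K(l, o) = (2*(-5)/(-5 - 5) + l)² = (2*(-5)/(-10) + l)² = (2*(-5)*(-⅒) + l)² = (1 + l)²)
I(b, s) = 1 - s (I(b, s) = (1 - 2)² - s = (-1)² - s = 1 - s)
(-23 + I(-7, 1))*7 = (-23 + (1 - 1*1))*7 = (-23 + (1 - 1))*7 = (-23 + 0)*7 = -23*7 = -161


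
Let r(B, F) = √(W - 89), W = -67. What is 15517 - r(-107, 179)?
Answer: 15517 - 2*I*√39 ≈ 15517.0 - 12.49*I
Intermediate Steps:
r(B, F) = 2*I*√39 (r(B, F) = √(-67 - 89) = √(-156) = 2*I*√39)
15517 - r(-107, 179) = 15517 - 2*I*√39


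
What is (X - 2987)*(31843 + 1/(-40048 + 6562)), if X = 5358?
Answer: 2528184726587/33486 ≈ 7.5500e+7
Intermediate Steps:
(X - 2987)*(31843 + 1/(-40048 + 6562)) = (5358 - 2987)*(31843 + 1/(-40048 + 6562)) = 2371*(31843 + 1/(-33486)) = 2371*(31843 - 1/33486) = 2371*(1066294697/33486) = 2528184726587/33486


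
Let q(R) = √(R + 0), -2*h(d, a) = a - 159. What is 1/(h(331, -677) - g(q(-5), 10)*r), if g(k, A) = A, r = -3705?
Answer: 1/37468 ≈ 2.6689e-5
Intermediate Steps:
h(d, a) = 159/2 - a/2 (h(d, a) = -(a - 159)/2 = -(-159 + a)/2 = 159/2 - a/2)
q(R) = √R
1/(h(331, -677) - g(q(-5), 10)*r) = 1/((159/2 - ½*(-677)) - 10*(-3705)) = 1/((159/2 + 677/2) - 1*(-37050)) = 1/(418 + 37050) = 1/37468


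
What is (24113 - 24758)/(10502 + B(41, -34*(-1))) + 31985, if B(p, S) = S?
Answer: 112331105/3512 ≈ 31985.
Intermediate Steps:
(24113 - 24758)/(10502 + B(41, -34*(-1))) + 31985 = (24113 - 24758)/(10502 - 34*(-1)) + 31985 = -645/(10502 + 34) + 31985 = -645/10536 + 31985 = -645*1/10536 + 31985 = -215/3512 + 31985 = 112331105/3512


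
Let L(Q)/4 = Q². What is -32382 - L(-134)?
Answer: -104206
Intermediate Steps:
L(Q) = 4*Q²
-32382 - L(-134) = -32382 - 4*(-134)² = -32382 - 4*17956 = -32382 - 1*71824 = -32382 - 71824 = -104206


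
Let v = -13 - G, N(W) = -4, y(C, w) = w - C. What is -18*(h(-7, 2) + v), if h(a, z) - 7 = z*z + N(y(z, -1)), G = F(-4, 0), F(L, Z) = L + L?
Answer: -36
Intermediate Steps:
F(L, Z) = 2*L
G = -8 (G = 2*(-4) = -8)
h(a, z) = 3 + z² (h(a, z) = 7 + (z*z - 4) = 7 + (z² - 4) = 7 + (-4 + z²) = 3 + z²)
v = -5 (v = -13 - 1*(-8) = -13 + 8 = -5)
-18*(h(-7, 2) + v) = -18*((3 + 2²) - 5) = -18*((3 + 4) - 5) = -18*(7 - 5) = -18*2 = -36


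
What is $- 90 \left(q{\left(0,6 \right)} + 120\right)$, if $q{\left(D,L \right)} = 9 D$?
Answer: $-10800$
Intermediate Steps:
$- 90 \left(q{\left(0,6 \right)} + 120\right) = - 90 \left(9 \cdot 0 + 120\right) = - 90 \left(0 + 120\right) = \left(-90\right) 120 = -10800$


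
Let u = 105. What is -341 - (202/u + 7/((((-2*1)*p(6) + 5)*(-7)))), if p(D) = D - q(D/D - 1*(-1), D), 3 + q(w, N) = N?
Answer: -36112/105 ≈ -343.92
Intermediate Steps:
q(w, N) = -3 + N
p(D) = 3 (p(D) = D - (-3 + D) = D + (3 - D) = 3)
-341 - (202/u + 7/((((-2*1)*p(6) + 5)*(-7)))) = -341 - (202/105 + 7/(((-2*1*3 + 5)*(-7)))) = -341 - (202*(1/105) + 7/(((-2*3 + 5)*(-7)))) = -341 - (202/105 + 7/(((-6 + 5)*(-7)))) = -341 - (202/105 + 7/((-1*(-7)))) = -341 - (202/105 + 7/7) = -341 - (202/105 + 7*(⅐)) = -341 - (202/105 + 1) = -341 - 1*307/105 = -341 - 307/105 = -36112/105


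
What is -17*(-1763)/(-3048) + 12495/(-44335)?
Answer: -273369809/27026616 ≈ -10.115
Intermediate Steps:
-17*(-1763)/(-3048) + 12495/(-44335) = 29971*(-1/3048) + 12495*(-1/44335) = -29971/3048 - 2499/8867 = -273369809/27026616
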